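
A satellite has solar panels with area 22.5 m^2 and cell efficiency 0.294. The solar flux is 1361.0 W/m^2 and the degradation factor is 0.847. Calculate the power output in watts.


P = area * eta * S * degradation
P = 22.5 * 0.294 * 1361.0 * 0.847
P = 7625.5537 W

7625.5537 W


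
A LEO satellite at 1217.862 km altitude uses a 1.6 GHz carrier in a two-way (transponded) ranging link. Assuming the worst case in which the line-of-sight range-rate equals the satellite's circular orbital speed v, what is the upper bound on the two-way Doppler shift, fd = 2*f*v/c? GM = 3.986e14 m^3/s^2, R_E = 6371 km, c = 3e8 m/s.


r = 7.588862e+06 m
v = sqrt(mu/r) = 7247.3681 m/s (worst-case radial velocity)
f = 1.6 GHz = 1.6e+09 Hz
fd = 2*f*v/c = 2*1.6e+09*7247.3681/3.0e+08
fd = 77305.2596 Hz

77305.2596 Hz


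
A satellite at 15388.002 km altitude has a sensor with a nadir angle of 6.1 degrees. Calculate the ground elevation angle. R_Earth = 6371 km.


r = R_E + alt = 21759.0020 km
Law of sines in the satellite / Earth-center / ground-point triangle:
  sin(nadir)/R_E = sin(90 + el)/r  =>  cos(el) = (r/R_E)*sin(nadir)
cos(el) = (21759.0020 / 6371.0000) * sin(6.1 deg) = 0.3629258
el = arccos(0.3629258) = 68.7200 deg
(Earth-central angle = 90 - nadir - el = 15.1800 deg)

68.7200 degrees


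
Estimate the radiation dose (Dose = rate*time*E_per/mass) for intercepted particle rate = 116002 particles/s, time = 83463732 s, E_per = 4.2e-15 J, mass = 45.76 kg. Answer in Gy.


Total energy deposited = rate * time * E_per
  = 116002 * 83463732 * 4.2e-15 = 0.04066423 J
Dose = E_total / mass = 0.04066423 / 45.76
Dose = 8.8864142e-04 Gy

8.8864e-04 Gy


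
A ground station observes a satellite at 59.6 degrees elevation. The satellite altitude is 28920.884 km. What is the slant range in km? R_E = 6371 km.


h = 28920.884 km, el = 59.6 deg
d = -R_E*sin(el) + sqrt((R_E*sin(el))^2 + 2*R_E*h + h^2)
d = -6371.0000*sin(1.0402) + sqrt((6371.0000*0.8625137)^2 + 2*6371.0000*28920.884 + 28920.884^2)
d = 29649.2461 km

29649.2461 km


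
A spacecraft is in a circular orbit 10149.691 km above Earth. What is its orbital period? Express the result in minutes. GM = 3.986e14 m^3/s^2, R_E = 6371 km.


r = 16520.6910 km = 1.6520691e+07 m
T = 2*pi*sqrt(r^3/mu) = 2*pi*sqrt(4.5090456e+21 / 3.986e14)
T = 21132.6292 s = 352.2105 min

352.2105 minutes


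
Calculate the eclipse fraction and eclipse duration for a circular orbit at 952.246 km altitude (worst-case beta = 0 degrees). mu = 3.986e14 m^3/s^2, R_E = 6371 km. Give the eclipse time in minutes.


r = 7323.2460 km
T = 103.9478 min
Eclipse fraction = arcsin(R_E/r)/pi = arcsin(6371.0000/7323.2460)/pi
= arcsin(0.8699694)/pi = 0.3358616
Eclipse duration = 0.3358616 * 103.9478 = 34.9121 min

34.9121 minutes


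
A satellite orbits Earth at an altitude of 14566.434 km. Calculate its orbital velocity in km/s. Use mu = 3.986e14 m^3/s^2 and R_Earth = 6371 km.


r = R_E + alt = 6371.0 + 14566.434 = 20937.4340 km = 2.0937434e+07 m
v = sqrt(mu/r) = sqrt(3.986e14 / 2.0937434e+07) = 4363.2181 m/s = 4.3632 km/s

4.3632 km/s


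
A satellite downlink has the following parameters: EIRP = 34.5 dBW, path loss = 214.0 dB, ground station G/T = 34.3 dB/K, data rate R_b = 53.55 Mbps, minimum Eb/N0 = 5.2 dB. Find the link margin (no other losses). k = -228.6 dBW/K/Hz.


C/N0 = EIRP - FSPL + G/T - k = 34.5 - 214.0 + 34.3 - (-228.6)
C/N0 = 83.4000 dB-Hz
R_b = 53.55 Mbps = 5.355e+07 bps -> 10*log10(R_b) = 77.2876 dB-Hz
Eb/N0 = C/N0 - 10*log10(R_b) = 83.4000 - 77.2876 = 6.1124 dB
Margin = Eb/N0 - Eb/N0_req = 6.1124 - 5.2 = 0.9124052 dB (link closes)

0.9124 dB


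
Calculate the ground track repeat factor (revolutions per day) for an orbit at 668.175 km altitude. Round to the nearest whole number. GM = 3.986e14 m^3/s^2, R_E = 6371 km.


r = 7.039175e+06 m
T = 2*pi*sqrt(r^3/mu) = 5877.5166 s = 97.9586 min
revs/day = 1440 / 97.9586 = 14.7001
Rounded: 15 revolutions per day

15 revolutions per day


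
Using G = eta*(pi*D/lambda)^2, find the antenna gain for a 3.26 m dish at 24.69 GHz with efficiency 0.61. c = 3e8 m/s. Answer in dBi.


lambda = c/f = 3e8 / 2.469e+10 = 0.01215067 m
G = eta*(pi*D/lambda)^2 = 0.61*(pi*3.26/0.01215067)^2
G = 433375.5950 (linear)
G = 10*log10(433375.5950) = 56.3686 dBi

56.3686 dBi


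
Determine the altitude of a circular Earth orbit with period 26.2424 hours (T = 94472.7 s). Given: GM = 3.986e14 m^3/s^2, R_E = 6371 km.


T = 94472.7 s
r = (mu*T^2/(4*pi^2))^(1/3) = (3.986e14 * 94472.7^2 / (4*pi^2))^(1/3)
r = 4.483289e+07 m = 44832.8903 km
alt = r - R_E = 44832.8903 - 6371 = 38461.8903 km

38461.8903 km


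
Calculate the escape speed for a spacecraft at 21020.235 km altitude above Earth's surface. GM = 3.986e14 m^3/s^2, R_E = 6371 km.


r = 6371.0 + 21020.235 = 27391.2350 km = 2.7391235e+07 m
v_esc = sqrt(2*mu/r) = sqrt(2*3.986e14 / 2.7391235e+07)
v_esc = 5394.8309 m/s = 5.3948 km/s

5.3948 km/s


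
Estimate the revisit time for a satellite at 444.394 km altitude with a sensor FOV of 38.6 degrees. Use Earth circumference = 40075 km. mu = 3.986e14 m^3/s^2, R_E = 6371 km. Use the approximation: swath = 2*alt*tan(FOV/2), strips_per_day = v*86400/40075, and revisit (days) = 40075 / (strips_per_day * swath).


swath = 2*444.394*tan(0.3368485) = 311.2491 km
v = sqrt(mu/r) = 7647.5648 m/s = 7.6476 km/s
strips/day = v*86400/40075 = 7.6476*86400/40075 = 16.4878
coverage/day = strips * swath = 16.4878 * 311.2491 = 5131.8213 km
revisit = 40075 / 5131.8213 = 7.8091 days

7.8091 days


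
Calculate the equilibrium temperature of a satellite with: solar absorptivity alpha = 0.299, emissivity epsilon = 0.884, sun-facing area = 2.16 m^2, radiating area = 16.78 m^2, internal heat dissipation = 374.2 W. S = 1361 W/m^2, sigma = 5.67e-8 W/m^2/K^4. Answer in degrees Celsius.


Numerator = alpha*S*A_sun + Q_int = 0.299*1361*2.16 + 374.2 = 1253.1882 W
Denominator = eps*sigma*A_rad = 0.884*5.67e-8*16.78 = 8.4106058e-07 W/K^4
T^4 = 1.4900095e+09 K^4
T = 196.4705 K = -76.6795 C

-76.6795 degrees Celsius


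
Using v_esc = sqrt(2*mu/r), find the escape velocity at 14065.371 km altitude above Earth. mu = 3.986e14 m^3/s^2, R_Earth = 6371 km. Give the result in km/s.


r = 6371.0 + 14065.371 = 20436.3710 km = 2.0436371e+07 m
v_esc = sqrt(2*mu/r) = sqrt(2*3.986e14 / 2.0436371e+07)
v_esc = 6245.7091 m/s = 6.2457 km/s

6.2457 km/s


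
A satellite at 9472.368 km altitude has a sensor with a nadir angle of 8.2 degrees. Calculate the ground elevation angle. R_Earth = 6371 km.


r = R_E + alt = 15843.3680 km
Law of sines in the satellite / Earth-center / ground-point triangle:
  sin(nadir)/R_E = sin(90 + el)/r  =>  cos(el) = (r/R_E)*sin(nadir)
cos(el) = (15843.3680 / 6371.0000) * sin(8.2 deg) = 0.3546889
el = arccos(0.3546889) = 69.2256 deg
(Earth-central angle = 90 - nadir - el = 12.5744 deg)

69.2256 degrees


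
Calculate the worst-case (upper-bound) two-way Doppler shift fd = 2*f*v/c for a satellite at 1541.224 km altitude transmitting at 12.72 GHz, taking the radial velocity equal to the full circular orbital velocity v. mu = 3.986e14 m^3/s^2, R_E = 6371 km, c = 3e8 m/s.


r = 7.912224e+06 m
v = sqrt(mu/r) = 7097.7281 m/s (worst-case radial velocity)
f = 12.72 GHz = 1.272e+10 Hz
fd = 2*f*v/c = 2*1.272e+10*7097.7281/3.0e+08
fd = 601887.3455 Hz

601887.3455 Hz


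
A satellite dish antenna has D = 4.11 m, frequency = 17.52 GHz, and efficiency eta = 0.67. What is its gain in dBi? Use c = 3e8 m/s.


lambda = c/f = 3e8 / 1.752e+10 = 0.01712329 m
G = eta*(pi*D/lambda)^2 = 0.67*(pi*4.11/0.01712329)^2
G = 380963.9544 (linear)
G = 10*log10(380963.9544) = 55.8088 dBi

55.8088 dBi


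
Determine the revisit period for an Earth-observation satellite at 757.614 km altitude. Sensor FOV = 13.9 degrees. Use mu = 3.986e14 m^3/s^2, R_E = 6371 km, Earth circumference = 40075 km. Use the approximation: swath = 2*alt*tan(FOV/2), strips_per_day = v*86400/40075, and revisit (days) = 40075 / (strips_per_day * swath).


swath = 2*757.614*tan(0.1213004) = 184.7045 km
v = sqrt(mu/r) = 7477.6666 m/s = 7.4777 km/s
strips/day = v*86400/40075 = 7.4777*86400/40075 = 16.1215
coverage/day = strips * swath = 16.1215 * 184.7045 = 2977.7199 km
revisit = 40075 / 2977.7199 = 13.4583 days

13.4583 days


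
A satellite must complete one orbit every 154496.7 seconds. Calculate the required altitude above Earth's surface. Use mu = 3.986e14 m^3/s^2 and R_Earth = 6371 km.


T = 154496.7 s
r = (mu*T^2/(4*pi^2))^(1/3) = (3.986e14 * 154496.7^2 / (4*pi^2))^(1/3)
r = 6.2230791e+07 m = 62230.7914 km
alt = r - R_E = 62230.7914 - 6371 = 55859.7914 km

55859.7914 km


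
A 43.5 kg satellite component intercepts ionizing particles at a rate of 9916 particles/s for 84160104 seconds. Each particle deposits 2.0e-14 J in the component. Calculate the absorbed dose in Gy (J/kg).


Total energy deposited = rate * time * E_per
  = 9916 * 84160104 * 2.0e-14 = 0.01669063 J
Dose = E_total / mass = 0.01669063 / 43.5
Dose = 3.8369269e-04 Gy

3.8369e-04 Gy


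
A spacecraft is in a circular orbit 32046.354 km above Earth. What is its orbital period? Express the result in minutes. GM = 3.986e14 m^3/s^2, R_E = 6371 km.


r = 38417.3540 km = 3.8417354e+07 m
T = 2*pi*sqrt(r^3/mu) = 2*pi*sqrt(5.6699907e+22 / 3.986e14)
T = 74938.0513 s = 1248.9675 min

1248.9675 minutes


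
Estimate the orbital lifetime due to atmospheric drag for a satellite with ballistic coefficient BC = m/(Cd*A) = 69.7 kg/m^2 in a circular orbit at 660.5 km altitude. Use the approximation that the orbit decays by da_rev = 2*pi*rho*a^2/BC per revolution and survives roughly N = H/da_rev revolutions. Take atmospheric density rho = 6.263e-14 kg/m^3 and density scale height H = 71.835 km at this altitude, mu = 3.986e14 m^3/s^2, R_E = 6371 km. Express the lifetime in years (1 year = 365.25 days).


a = R_E + alt = 7031.5000 km = 7.0315e+06 m
da_rev = 2*pi*rho*a^2/BC = 2*pi*6.263e-14*(7.0315e+06)^2/69.7 = 0.279142179 m per revolution
N = H/da_rev = 71835.0000 m / 0.279142179 m = 257341.9763 revolutions
P = 2*pi*sqrt(a^3/mu) = 5867.9066 s
lifetime = N*P = 257341.9763 * 5867.9066 = 1.5100587e+09 s = 17477.5310 days
years = 17477.5310 / 365.25 = 47.8509 years

47.8509 years


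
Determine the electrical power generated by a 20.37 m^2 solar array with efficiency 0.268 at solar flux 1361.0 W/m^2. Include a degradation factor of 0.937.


P = area * eta * S * degradation
P = 20.37 * 0.268 * 1361.0 * 0.937
P = 6961.8320 W

6961.8320 W


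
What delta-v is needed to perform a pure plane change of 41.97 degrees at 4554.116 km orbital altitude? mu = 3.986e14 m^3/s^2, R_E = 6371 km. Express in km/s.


r = 10925.1160 km = 1.0925116e+07 m
V = sqrt(mu/r) = 6040.2598 m/s
di = 41.97 deg = 0.7325147 rad
dV = 2*V*sin(di/2) = 2*6040.2598*sin(0.3662573)
dV = 4326.3183 m/s = 4.3263 km/s

4.3263 km/s


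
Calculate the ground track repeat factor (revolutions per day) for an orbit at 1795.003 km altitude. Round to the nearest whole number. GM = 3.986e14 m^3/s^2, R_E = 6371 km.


r = 8.166003e+06 m
T = 2*pi*sqrt(r^3/mu) = 7343.8792 s = 122.3980 min
revs/day = 1440 / 122.3980 = 11.7649
Rounded: 12 revolutions per day

12 revolutions per day


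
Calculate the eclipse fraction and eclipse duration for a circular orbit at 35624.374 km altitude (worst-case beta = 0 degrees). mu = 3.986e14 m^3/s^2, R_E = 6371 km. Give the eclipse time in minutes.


r = 41995.3740 km
T = 1427.4541 min
Eclipse fraction = arcsin(R_E/r)/pi = arcsin(6371.0000/41995.3740)/pi
= arcsin(0.1517072)/pi = 0.04847707
Eclipse duration = 0.04847707 * 1427.4541 = 69.1988 min

69.1988 minutes


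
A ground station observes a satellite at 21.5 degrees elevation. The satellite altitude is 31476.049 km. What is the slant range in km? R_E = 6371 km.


h = 31476.049 km, el = 21.5 deg
d = -R_E*sin(el) + sqrt((R_E*sin(el))^2 + 2*R_E*h + h^2)
d = -6371.0000*sin(0.3752458) + sqrt((6371.0000*0.3665012)^2 + 2*6371.0000*31476.049 + 31476.049^2)
d = 35044.9833 km

35044.9833 km


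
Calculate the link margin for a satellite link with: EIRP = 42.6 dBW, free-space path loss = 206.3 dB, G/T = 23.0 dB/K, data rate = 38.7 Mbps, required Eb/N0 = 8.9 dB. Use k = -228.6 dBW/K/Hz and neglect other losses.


C/N0 = EIRP - FSPL + G/T - k = 42.6 - 206.3 + 23.0 - (-228.6)
C/N0 = 87.9000 dB-Hz
R_b = 38.7 Mbps = 3.87e+07 bps -> 10*log10(R_b) = 75.8771 dB-Hz
Eb/N0 = C/N0 - 10*log10(R_b) = 87.9000 - 75.8771 = 12.0229 dB
Margin = Eb/N0 - Eb/N0_req = 12.0229 - 8.9 = 3.1229 dB (link closes)

3.1229 dB


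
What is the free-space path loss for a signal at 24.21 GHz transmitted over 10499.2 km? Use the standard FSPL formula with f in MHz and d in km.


f = 24.21 GHz = 24210.0000 MHz
d = 10499.2 km
FSPL = 32.44 + 20*log10(24210.0000) + 20*log10(10499.2)
FSPL = 32.44 + 87.6799 + 80.4231
FSPL = 200.5430 dB

200.5430 dB


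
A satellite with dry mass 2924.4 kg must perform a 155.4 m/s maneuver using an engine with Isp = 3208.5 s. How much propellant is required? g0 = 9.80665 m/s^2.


ve = Isp * g0 = 3208.5 * 9.80665 = 31464.636525 m/s
mass ratio = exp(dv/ve) = exp(155.4/31464.636525) = 1.00495109
m_prop = m_dry * (mr - 1) = 2924.4 * (1.00495109 - 1)
m_prop = 14.4790 kg

14.4790 kg


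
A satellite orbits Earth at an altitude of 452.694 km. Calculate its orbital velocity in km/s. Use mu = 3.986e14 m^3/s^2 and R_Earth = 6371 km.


r = R_E + alt = 6371.0 + 452.694 = 6823.6940 km = 6.823694e+06 m
v = sqrt(mu/r) = sqrt(3.986e14 / 6.823694e+06) = 7642.9123 m/s = 7.6429 km/s

7.6429 km/s


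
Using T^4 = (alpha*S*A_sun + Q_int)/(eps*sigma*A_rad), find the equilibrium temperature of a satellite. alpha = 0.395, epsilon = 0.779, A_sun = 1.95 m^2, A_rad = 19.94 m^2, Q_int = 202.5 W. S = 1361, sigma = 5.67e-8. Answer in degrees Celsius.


Numerator = alpha*S*A_sun + Q_int = 0.395*1361*1.95 + 202.5 = 1250.8102 W
Denominator = eps*sigma*A_rad = 0.779*5.67e-8*19.94 = 8.8073584e-07 W/K^4
T^4 = 1.4201877e+09 K^4
T = 194.1272 K = -79.0228 C

-79.0228 degrees Celsius


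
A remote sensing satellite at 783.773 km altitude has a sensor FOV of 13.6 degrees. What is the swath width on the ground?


FOV = 13.6 deg = 0.2373648 rad
swath = 2 * alt * tan(FOV/2) = 2 * 783.773 * tan(0.1186824)
swath = 2 * 783.773 * 0.1192428
swath = 186.9185 km

186.9185 km


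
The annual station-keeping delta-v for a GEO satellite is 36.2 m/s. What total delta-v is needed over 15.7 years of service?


dV = rate * years = 36.2 * 15.7
dV = 568.3400 m/s

568.3400 m/s


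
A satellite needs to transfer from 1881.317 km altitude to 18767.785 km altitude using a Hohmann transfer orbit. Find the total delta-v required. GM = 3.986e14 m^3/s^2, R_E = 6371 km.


r1 = 8252.3170 km = 8.252317e+06 m
r2 = 25138.7850 km = 2.5138785e+07 m
dv1 = sqrt(mu/r1)*(sqrt(2*r2/(r1+r2)) - 1) = 1578.1692 m/s
dv2 = sqrt(mu/r2)*(1 - sqrt(2*r1/(r1+r2))) = 1182.4332 m/s
total dv = |dv1| + |dv2| = 1578.1692 + 1182.4332 = 2760.6024 m/s = 2.7606 km/s

2.7606 km/s


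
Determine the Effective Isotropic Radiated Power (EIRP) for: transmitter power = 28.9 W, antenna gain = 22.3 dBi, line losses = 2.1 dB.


Pt = 28.9 W = 14.6090 dBW
EIRP = Pt_dBW + Gt - losses = 14.6090 + 22.3 - 2.1 = 34.8090 dBW

34.8090 dBW


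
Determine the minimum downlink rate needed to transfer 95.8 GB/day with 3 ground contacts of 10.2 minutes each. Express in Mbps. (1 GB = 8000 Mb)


total contact time = 3 * 10.2 * 60 = 1836.0000 s
data = 95.8 GB = 766400.0000 Mb
rate = 766400.0000 / 1836.0000 = 417.4292 Mbps

417.4292 Mbps


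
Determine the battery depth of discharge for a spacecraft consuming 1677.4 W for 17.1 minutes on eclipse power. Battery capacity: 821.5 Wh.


E_used = P * t / 60 = 1677.4 * 17.1 / 60 = 478.0590 Wh
DOD = E_used / E_total * 100 = 478.0590 / 821.5 * 100
DOD = 58.1934 %

58.1934 %


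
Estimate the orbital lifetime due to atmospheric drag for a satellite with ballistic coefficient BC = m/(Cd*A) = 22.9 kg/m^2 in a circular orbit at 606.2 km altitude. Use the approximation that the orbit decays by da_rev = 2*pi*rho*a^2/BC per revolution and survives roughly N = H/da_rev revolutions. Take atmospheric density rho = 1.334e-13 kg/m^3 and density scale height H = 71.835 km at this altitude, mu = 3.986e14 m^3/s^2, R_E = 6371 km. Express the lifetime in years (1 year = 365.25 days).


a = R_E + alt = 6977.2000 km = 6.9772e+06 m
da_rev = 2*pi*rho*a^2/BC = 2*pi*1.334e-13*(6.9772e+06)^2/22.9 = 1.781815 m per revolution
N = H/da_rev = 71835.0000 m / 1.781815 m = 40315.6379 revolutions
P = 2*pi*sqrt(a^3/mu) = 5800.0666 s
lifetime = N*P = 40315.6379 * 5800.0666 = 2.3383338e+08 s = 2706.4049 days
years = 2706.4049 / 365.25 = 7.4097 years

7.4097 years


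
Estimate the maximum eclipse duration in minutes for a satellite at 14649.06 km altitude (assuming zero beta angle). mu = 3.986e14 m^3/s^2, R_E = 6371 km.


r = 21020.0600 km
T = 505.4881 min
Eclipse fraction = arcsin(R_E/r)/pi = arcsin(6371.0000/21020.0600)/pi
= arcsin(0.3030914)/pi = 0.09801876
Eclipse duration = 0.09801876 * 505.4881 = 49.5473 min

49.5473 minutes


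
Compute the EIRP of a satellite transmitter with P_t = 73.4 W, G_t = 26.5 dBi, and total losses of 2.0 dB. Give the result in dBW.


Pt = 73.4 W = 18.6570 dBW
EIRP = Pt_dBW + Gt - losses = 18.6570 + 26.5 - 2.0 = 43.1570 dBW

43.1570 dBW


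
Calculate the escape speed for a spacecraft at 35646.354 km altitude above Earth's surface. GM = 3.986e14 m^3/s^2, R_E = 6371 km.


r = 6371.0 + 35646.354 = 42017.3540 km = 4.2017354e+07 m
v_esc = sqrt(2*mu/r) = sqrt(2*3.986e14 / 4.2017354e+07)
v_esc = 4355.8137 m/s = 4.3558 km/s

4.3558 km/s


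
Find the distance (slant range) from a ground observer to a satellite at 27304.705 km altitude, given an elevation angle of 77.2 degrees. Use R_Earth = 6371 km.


h = 27304.705 km, el = 77.2 deg
d = -R_E*sin(el) + sqrt((R_E*sin(el))^2 + 2*R_E*h + h^2)
d = -6371.0000*sin(1.3474) + sqrt((6371.0000*0.9751494)^2 + 2*6371.0000*27304.705 + 27304.705^2)
d = 27433.4349 km

27433.4349 km


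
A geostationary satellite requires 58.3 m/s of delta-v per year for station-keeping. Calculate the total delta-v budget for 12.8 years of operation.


dV = rate * years = 58.3 * 12.8
dV = 746.2400 m/s

746.2400 m/s


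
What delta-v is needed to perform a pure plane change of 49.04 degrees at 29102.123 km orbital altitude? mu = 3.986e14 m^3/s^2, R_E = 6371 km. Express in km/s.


r = 35473.1230 km = 3.5473123e+07 m
V = sqrt(mu/r) = 3352.1152 m/s
di = 49.04 deg = 0.8559095 rad
dV = 2*V*sin(di/2) = 2*3352.1152*sin(0.4279547)
dV = 2782.3284 m/s = 2.7823 km/s

2.7823 km/s


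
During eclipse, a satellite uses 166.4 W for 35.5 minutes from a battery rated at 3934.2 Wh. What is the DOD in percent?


E_used = P * t / 60 = 166.4 * 35.5 / 60 = 98.4533 Wh
DOD = E_used / E_total * 100 = 98.4533 / 3934.2 * 100
DOD = 2.5025 %

2.5025 %


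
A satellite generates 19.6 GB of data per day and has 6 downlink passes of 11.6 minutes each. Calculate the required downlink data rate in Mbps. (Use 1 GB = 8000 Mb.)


total contact time = 6 * 11.6 * 60 = 4176.0000 s
data = 19.6 GB = 156800.0000 Mb
rate = 156800.0000 / 4176.0000 = 37.5479 Mbps

37.5479 Mbps


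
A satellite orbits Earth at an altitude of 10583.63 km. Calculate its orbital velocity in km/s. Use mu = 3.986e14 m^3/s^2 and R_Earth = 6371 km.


r = R_E + alt = 6371.0 + 10583.63 = 16954.6300 km = 1.695463e+07 m
v = sqrt(mu/r) = sqrt(3.986e14 / 1.695463e+07) = 4848.6908 m/s = 4.8487 km/s

4.8487 km/s


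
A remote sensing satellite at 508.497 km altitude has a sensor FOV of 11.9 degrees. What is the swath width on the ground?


FOV = 11.9 deg = 0.2076942 rad
swath = 2 * alt * tan(FOV/2) = 2 * 508.497 * tan(0.1038471)
swath = 2 * 508.497 * 0.104222
swath = 105.9932 km

105.9932 km


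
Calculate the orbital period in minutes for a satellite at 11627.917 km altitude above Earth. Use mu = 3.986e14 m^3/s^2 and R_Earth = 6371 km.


r = 17998.9170 km = 1.7998917e+07 m
T = 2*pi*sqrt(r^3/mu) = 2*pi*sqrt(5.8309474e+21 / 3.986e14)
T = 24031.4946 s = 400.5249 min

400.5249 minutes


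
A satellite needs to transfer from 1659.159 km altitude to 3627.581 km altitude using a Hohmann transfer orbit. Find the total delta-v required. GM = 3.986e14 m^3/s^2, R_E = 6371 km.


r1 = 8030.1590 km = 8.030159e+06 m
r2 = 9998.5810 km = 9.998581e+06 m
dv1 = sqrt(mu/r1)*(sqrt(2*r2/(r1+r2)) - 1) = 374.6562 m/s
dv2 = sqrt(mu/r2)*(1 - sqrt(2*r1/(r1+r2))) = 354.6449 m/s
total dv = |dv1| + |dv2| = 374.6562 + 354.6449 = 729.3011 m/s = 0.7293011 km/s

0.7293 km/s


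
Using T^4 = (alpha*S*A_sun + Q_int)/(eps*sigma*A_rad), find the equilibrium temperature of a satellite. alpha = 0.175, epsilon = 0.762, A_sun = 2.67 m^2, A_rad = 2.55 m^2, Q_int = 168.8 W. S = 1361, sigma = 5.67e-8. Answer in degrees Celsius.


Numerator = alpha*S*A_sun + Q_int = 0.175*1361*2.67 + 168.8 = 804.7272 W
Denominator = eps*sigma*A_rad = 0.762*5.67e-8*2.55 = 1.1017377e-07 W/K^4
T^4 = 7.3041637e+09 K^4
T = 292.3429 K = 19.1929 C

19.1929 degrees Celsius


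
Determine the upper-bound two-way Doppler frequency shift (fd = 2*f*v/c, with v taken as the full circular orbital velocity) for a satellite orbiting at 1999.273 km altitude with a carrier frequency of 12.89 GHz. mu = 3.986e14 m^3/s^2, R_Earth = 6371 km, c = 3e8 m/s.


r = 8.370273e+06 m
v = sqrt(mu/r) = 6900.7904 m/s (worst-case radial velocity)
f = 12.89 GHz = 1.289e+10 Hz
fd = 2*f*v/c = 2*1.289e+10*6900.7904/3.0e+08
fd = 593007.9205 Hz

593007.9205 Hz


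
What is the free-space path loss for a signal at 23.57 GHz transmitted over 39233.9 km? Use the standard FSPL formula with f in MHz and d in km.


f = 23.57 GHz = 23570.0000 MHz
d = 39233.9 km
FSPL = 32.44 + 20*log10(23570.0000) + 20*log10(39233.9)
FSPL = 32.44 + 87.4472 + 91.8732
FSPL = 211.7604 dB

211.7604 dB


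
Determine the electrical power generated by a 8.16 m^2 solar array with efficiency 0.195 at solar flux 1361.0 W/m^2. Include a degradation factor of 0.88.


P = area * eta * S * degradation
P = 8.16 * 0.195 * 1361.0 * 0.88
P = 1905.7484 W

1905.7484 W


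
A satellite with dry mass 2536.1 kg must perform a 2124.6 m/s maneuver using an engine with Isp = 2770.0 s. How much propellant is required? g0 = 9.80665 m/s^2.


ve = Isp * g0 = 2770.0 * 9.80665 = 27164.420500 m/s
mass ratio = exp(dv/ve) = exp(2124.6/27164.420500) = 1.08135253
m_prop = m_dry * (mr - 1) = 2536.1 * (1.08135253 - 1)
m_prop = 206.3182 kg

206.3182 kg


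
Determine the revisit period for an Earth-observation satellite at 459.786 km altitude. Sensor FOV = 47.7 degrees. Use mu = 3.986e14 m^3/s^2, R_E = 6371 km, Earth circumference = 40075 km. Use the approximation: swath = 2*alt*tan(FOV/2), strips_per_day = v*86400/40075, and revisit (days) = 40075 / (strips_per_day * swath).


swath = 2*459.786*tan(0.416261) = 406.5385 km
v = sqrt(mu/r) = 7638.9437 m/s = 7.6389 km/s
strips/day = v*86400/40075 = 7.6389*86400/40075 = 16.4692
coverage/day = strips * swath = 16.4692 * 406.5385 = 6695.3800 km
revisit = 40075 / 6695.3800 = 5.9855 days

5.9855 days


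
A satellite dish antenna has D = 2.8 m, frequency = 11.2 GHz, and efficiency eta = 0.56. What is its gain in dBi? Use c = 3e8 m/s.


lambda = c/f = 3e8 / 1.12e+10 = 0.02678571 m
G = eta*(pi*D/lambda)^2 = 0.56*(pi*2.8/0.02678571)^2
G = 60394.4973 (linear)
G = 10*log10(60394.4973) = 47.8100 dBi

47.8100 dBi


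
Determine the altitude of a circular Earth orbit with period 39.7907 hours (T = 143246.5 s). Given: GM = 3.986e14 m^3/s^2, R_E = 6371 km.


T = 143246.5 s
r = (mu*T^2/(4*pi^2))^(1/3) = (3.986e14 * 143246.5^2 / (4*pi^2))^(1/3)
r = 5.9171857e+07 m = 59171.8570 km
alt = r - R_E = 59171.8570 - 6371 = 52800.8570 km

52800.8570 km


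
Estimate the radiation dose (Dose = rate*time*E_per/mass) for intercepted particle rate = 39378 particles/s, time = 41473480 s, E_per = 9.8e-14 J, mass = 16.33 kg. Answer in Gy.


Total energy deposited = rate * time * E_per
  = 39378 * 41473480 * 9.8e-14 = 0.160048 J
Dose = E_total / mass = 0.160048 / 16.33
Dose = 0.009800856 Gy

0.0098 Gy


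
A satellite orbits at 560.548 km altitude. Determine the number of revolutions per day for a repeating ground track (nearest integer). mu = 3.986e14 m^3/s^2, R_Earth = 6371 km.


r = 6.931548e+06 m
T = 2*pi*sqrt(r^3/mu) = 5743.2348 s = 95.7206 min
revs/day = 1440 / 95.7206 = 15.0438
Rounded: 15 revolutions per day

15 revolutions per day


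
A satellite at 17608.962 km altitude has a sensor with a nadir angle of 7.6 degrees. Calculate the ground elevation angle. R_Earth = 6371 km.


r = R_E + alt = 23979.9620 km
Law of sines in the satellite / Earth-center / ground-point triangle:
  sin(nadir)/R_E = sin(90 + el)/r  =>  cos(el) = (r/R_E)*sin(nadir)
cos(el) = (23979.9620 / 6371.0000) * sin(7.6 deg) = 0.497803
el = arccos(0.497803) = 60.1452 deg
(Earth-central angle = 90 - nadir - el = 22.2548 deg)

60.1452 degrees


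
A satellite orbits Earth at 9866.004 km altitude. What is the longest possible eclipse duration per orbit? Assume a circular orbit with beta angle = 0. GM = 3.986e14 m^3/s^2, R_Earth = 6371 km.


r = 16237.0040 km
T = 343.1775 min
Eclipse fraction = arcsin(R_E/r)/pi = arcsin(6371.0000/16237.0040)/pi
= arcsin(0.3923753)/pi = 0.1283466
Eclipse duration = 0.1283466 * 343.1775 = 44.0457 min

44.0457 minutes


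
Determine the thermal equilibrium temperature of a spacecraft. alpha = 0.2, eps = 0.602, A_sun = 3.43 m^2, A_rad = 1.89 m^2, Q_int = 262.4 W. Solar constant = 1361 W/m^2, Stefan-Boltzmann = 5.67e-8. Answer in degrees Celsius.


Numerator = alpha*S*A_sun + Q_int = 0.2*1361*3.43 + 262.4 = 1196.0460 W
Denominator = eps*sigma*A_rad = 0.602*5.67e-8*1.89 = 6.4512126e-08 W/K^4
T^4 = 1.8539863e+10 K^4
T = 369.0002 K = 95.8502 C

95.8502 degrees Celsius


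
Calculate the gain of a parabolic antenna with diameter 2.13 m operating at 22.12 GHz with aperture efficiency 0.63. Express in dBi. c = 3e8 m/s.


lambda = c/f = 3e8 / 2.212e+10 = 0.01356239 m
G = eta*(pi*D/lambda)^2 = 0.63*(pi*2.13/0.01356239)^2
G = 153365.3456 (linear)
G = 10*log10(153365.3456) = 51.8573 dBi

51.8573 dBi


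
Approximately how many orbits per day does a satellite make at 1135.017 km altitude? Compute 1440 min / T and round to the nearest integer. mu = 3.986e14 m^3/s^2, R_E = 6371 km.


r = 7.506017e+06 m
T = 2*pi*sqrt(r^3/mu) = 6471.8067 s = 107.8634 min
revs/day = 1440 / 107.8634 = 13.3502
Rounded: 13 revolutions per day

13 revolutions per day


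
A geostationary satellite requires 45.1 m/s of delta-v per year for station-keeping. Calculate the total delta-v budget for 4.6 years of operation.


dV = rate * years = 45.1 * 4.6
dV = 207.4600 m/s

207.4600 m/s


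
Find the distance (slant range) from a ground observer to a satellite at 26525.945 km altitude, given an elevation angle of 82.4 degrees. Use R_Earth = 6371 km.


h = 26525.945 km, el = 82.4 deg
d = -R_E*sin(el) + sqrt((R_E*sin(el))^2 + 2*R_E*h + h^2)
d = -6371.0000*sin(1.4382) + sqrt((6371.0000*0.9912155)^2 + 2*6371.0000*26525.945 + 26525.945^2)
d = 26571.1180 km

26571.1180 km


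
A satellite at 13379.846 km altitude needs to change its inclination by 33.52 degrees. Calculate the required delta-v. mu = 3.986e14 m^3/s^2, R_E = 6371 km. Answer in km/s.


r = 19750.8460 km = 1.9750846e+07 m
V = sqrt(mu/r) = 4492.3729 m/s
di = 33.52 deg = 0.5850344 rad
dV = 2*V*sin(di/2) = 2*4492.3729*sin(0.2925172)
dV = 2590.8718 m/s = 2.5909 km/s

2.5909 km/s


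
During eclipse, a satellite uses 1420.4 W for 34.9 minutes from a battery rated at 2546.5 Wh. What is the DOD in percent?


E_used = P * t / 60 = 1420.4 * 34.9 / 60 = 826.1993 Wh
DOD = E_used / E_total * 100 = 826.1993 / 2546.5 * 100
DOD = 32.4445 %

32.4445 %


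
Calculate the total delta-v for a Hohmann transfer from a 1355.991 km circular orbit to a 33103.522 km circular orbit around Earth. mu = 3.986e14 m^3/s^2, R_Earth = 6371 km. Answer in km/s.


r1 = 7726.9910 km = 7.726991e+06 m
r2 = 39474.5220 km = 3.9474522e+07 m
dv1 = sqrt(mu/r1)*(sqrt(2*r2/(r1+r2)) - 1) = 2106.4868 m/s
dv2 = sqrt(mu/r2)*(1 - sqrt(2*r1/(r1+r2))) = 1359.4351 m/s
total dv = |dv1| + |dv2| = 2106.4868 + 1359.4351 = 3465.9220 m/s = 3.4659 km/s

3.4659 km/s


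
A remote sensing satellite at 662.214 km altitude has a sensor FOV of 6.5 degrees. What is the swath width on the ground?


FOV = 6.5 deg = 0.1134464 rad
swath = 2 * alt * tan(FOV/2) = 2 * 662.214 * tan(0.0567232)
swath = 2 * 662.214 * 0.05678412
swath = 75.2065 km

75.2065 km


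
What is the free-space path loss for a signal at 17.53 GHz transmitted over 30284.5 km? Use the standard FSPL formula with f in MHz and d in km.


f = 17.53 GHz = 17530.0000 MHz
d = 30284.5 km
FSPL = 32.44 + 20*log10(17530.0000) + 20*log10(30284.5)
FSPL = 32.44 + 84.8756 + 89.6244
FSPL = 206.9400 dB

206.9400 dB


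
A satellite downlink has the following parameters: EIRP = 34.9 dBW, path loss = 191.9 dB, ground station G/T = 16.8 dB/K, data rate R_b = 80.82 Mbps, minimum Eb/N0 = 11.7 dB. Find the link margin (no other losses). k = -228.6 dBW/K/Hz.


C/N0 = EIRP - FSPL + G/T - k = 34.9 - 191.9 + 16.8 - (-228.6)
C/N0 = 88.4000 dB-Hz
R_b = 80.82 Mbps = 8.082e+07 bps -> 10*log10(R_b) = 79.0752 dB-Hz
Eb/N0 = C/N0 - 10*log10(R_b) = 88.4000 - 79.0752 = 9.3248 dB
Margin = Eb/N0 - Eb/N0_req = 9.3248 - 11.7 = -2.3752 dB (negative margin: link does not close)

-2.3752 dB


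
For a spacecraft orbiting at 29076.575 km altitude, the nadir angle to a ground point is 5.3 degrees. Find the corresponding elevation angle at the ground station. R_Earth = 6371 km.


r = R_E + alt = 35447.5750 km
Law of sines in the satellite / Earth-center / ground-point triangle:
  sin(nadir)/R_E = sin(90 + el)/r  =>  cos(el) = (r/R_E)*sin(nadir)
cos(el) = (35447.5750 / 6371.0000) * sin(5.3 deg) = 0.5139402
el = arccos(0.5139402) = 59.0734 deg
(Earth-central angle = 90 - nadir - el = 25.6266 deg)

59.0734 degrees


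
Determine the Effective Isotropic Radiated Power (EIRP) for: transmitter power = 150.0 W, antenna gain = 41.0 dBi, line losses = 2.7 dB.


Pt = 150.0 W = 21.7609 dBW
EIRP = Pt_dBW + Gt - losses = 21.7609 + 41.0 - 2.7 = 60.0609 dBW

60.0609 dBW


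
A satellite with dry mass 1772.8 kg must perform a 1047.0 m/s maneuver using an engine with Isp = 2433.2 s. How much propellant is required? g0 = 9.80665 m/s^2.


ve = Isp * g0 = 2433.2 * 9.80665 = 23861.540780 m/s
mass ratio = exp(dv/ve) = exp(1047.0/23861.540780) = 1.04485502
m_prop = m_dry * (mr - 1) = 1772.8 * (1.04485502 - 1)
m_prop = 79.5190 kg

79.5190 kg


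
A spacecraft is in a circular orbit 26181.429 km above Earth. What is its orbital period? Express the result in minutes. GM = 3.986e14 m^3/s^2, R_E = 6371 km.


r = 32552.4290 km = 3.2552429e+07 m
T = 2*pi*sqrt(r^3/mu) = 2*pi*sqrt(3.4494528e+22 / 3.986e14)
T = 58450.2431 s = 974.1707 min

974.1707 minutes


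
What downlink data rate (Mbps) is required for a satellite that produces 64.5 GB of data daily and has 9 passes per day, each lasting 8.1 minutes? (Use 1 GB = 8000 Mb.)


total contact time = 9 * 8.1 * 60 = 4374.0000 s
data = 64.5 GB = 516000.0000 Mb
rate = 516000.0000 / 4374.0000 = 117.9698 Mbps

117.9698 Mbps


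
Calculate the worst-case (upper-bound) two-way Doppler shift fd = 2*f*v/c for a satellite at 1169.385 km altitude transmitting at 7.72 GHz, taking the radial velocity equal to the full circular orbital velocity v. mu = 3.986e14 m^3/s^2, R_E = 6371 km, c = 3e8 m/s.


r = 7.540385e+06 m
v = sqrt(mu/r) = 7270.6274 m/s (worst-case radial velocity)
f = 7.72 GHz = 7.72e+09 Hz
fd = 2*f*v/c = 2*7.72e+09*7270.6274/3.0e+08
fd = 374194.9551 Hz

374194.9551 Hz


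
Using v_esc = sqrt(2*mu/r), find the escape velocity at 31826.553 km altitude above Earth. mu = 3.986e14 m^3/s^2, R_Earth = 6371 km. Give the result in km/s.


r = 6371.0 + 31826.553 = 38197.5530 km = 3.8197553e+07 m
v_esc = sqrt(2*mu/r) = sqrt(2*3.986e14 / 3.8197553e+07)
v_esc = 4568.4184 m/s = 4.5684 km/s

4.5684 km/s


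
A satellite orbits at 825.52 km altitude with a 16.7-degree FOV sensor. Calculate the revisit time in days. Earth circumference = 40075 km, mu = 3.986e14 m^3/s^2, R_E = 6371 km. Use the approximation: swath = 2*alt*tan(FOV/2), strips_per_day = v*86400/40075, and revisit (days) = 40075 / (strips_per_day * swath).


swath = 2*825.52*tan(0.145735) = 242.3323 km
v = sqrt(mu/r) = 7442.3035 m/s = 7.4423 km/s
strips/day = v*86400/40075 = 7.4423*86400/40075 = 16.0453
coverage/day = strips * swath = 16.0453 * 242.3323 = 3888.2929 km
revisit = 40075 / 3888.2929 = 10.3066 days

10.3066 days


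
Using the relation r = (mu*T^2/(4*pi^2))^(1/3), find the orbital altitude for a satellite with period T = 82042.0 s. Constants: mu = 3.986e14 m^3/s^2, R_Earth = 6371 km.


T = 82042.0 s
r = (mu*T^2/(4*pi^2))^(1/3) = (3.986e14 * 82042.0^2 / (4*pi^2))^(1/3)
r = 4.0808442e+07 m = 40808.4418 km
alt = r - R_E = 40808.4418 - 6371 = 34437.4418 km

34437.4418 km


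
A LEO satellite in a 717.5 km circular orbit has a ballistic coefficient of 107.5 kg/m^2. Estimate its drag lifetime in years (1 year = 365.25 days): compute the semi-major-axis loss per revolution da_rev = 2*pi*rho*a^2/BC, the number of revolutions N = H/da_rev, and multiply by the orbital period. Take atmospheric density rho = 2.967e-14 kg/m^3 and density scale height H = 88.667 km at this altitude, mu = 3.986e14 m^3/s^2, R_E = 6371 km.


a = R_E + alt = 7088.5000 km = 7.0885e+06 m
da_rev = 2*pi*rho*a^2/BC = 2*pi*2.967e-14*(7.0885e+06)^2/107.5 = 0.0871360036 m per revolution
N = H/da_rev = 88667.0000 m / 0.0871360036 m = 1.0175702e+06 revolutions
P = 2*pi*sqrt(a^3/mu) = 5939.4022 s
lifetime = N*P = 1.0175702e+06 * 5939.4022 = 6.0437587e+09 s = 69950.9104 days
years = 69950.9104 / 365.25 = 191.5152 years

191.5152 years


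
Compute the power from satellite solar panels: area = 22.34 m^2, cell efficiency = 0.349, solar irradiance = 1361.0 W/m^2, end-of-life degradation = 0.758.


P = area * eta * S * degradation
P = 22.34 * 0.349 * 1361.0 * 0.758
P = 8043.3307 W

8043.3307 W


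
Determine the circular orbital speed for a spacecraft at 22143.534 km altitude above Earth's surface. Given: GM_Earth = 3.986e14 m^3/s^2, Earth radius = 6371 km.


r = R_E + alt = 6371.0 + 22143.534 = 28514.5340 km = 2.8514534e+07 m
v = sqrt(mu/r) = sqrt(3.986e14 / 2.8514534e+07) = 3738.8282 m/s = 3.7388 km/s

3.7388 km/s


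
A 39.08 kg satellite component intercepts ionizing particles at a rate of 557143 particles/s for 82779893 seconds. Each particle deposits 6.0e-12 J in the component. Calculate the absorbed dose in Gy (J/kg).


Total energy deposited = rate * time * E_per
  = 557143 * 82779893 * 6.0e-12 = 276.7214 J
Dose = E_total / mass = 276.7214 / 39.08
Dose = 7.0809 Gy

7.0809 Gy


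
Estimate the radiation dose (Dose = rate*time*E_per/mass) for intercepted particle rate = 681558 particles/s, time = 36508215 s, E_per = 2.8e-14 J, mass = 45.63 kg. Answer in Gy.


Total energy deposited = rate * time * E_per
  = 681558 * 36508215 * 2.8e-14 = 0.696709 J
Dose = E_total / mass = 0.696709 / 45.63
Dose = 0.01526866 Gy

0.0153 Gy


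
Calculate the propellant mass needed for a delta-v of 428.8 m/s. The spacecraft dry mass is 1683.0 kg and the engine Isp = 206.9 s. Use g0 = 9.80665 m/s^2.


ve = Isp * g0 = 206.9 * 9.80665 = 2028.995885 m/s
mass ratio = exp(dv/ve) = exp(428.8/2028.995885) = 1.23532743
m_prop = m_dry * (mr - 1) = 1683.0 * (1.23532743 - 1)
m_prop = 396.0561 kg

396.0561 kg


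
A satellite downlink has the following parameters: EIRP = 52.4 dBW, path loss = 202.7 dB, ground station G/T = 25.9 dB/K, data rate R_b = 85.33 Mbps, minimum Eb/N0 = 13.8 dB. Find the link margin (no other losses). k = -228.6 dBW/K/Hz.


C/N0 = EIRP - FSPL + G/T - k = 52.4 - 202.7 + 25.9 - (-228.6)
C/N0 = 104.2000 dB-Hz
R_b = 85.33 Mbps = 8.533e+07 bps -> 10*log10(R_b) = 79.3110 dB-Hz
Eb/N0 = C/N0 - 10*log10(R_b) = 104.2000 - 79.3110 = 24.8890 dB
Margin = Eb/N0 - Eb/N0_req = 24.8890 - 13.8 = 11.0890 dB (link closes)

11.0890 dB


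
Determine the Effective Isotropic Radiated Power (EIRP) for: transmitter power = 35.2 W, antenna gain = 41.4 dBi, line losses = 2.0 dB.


Pt = 35.2 W = 15.4654 dBW
EIRP = Pt_dBW + Gt - losses = 15.4654 + 41.4 - 2.0 = 54.8654 dBW

54.8654 dBW


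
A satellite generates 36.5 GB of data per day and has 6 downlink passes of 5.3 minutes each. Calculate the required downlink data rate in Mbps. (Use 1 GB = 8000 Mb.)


total contact time = 6 * 5.3 * 60 = 1908.0000 s
data = 36.5 GB = 292000.0000 Mb
rate = 292000.0000 / 1908.0000 = 153.0398 Mbps

153.0398 Mbps


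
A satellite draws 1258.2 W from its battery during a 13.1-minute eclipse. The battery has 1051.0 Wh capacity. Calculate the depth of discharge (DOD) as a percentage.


E_used = P * t / 60 = 1258.2 * 13.1 / 60 = 274.7070 Wh
DOD = E_used / E_total * 100 = 274.7070 / 1051.0 * 100
DOD = 26.1377 %

26.1377 %


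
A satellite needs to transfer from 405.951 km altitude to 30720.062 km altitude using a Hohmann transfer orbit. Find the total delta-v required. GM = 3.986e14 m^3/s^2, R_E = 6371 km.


r1 = 6776.9510 km = 6.776951e+06 m
r2 = 37091.0620 km = 3.7091062e+07 m
dv1 = sqrt(mu/r1)*(sqrt(2*r2/(r1+r2)) - 1) = 2303.8051 m/s
dv2 = sqrt(mu/r2)*(1 - sqrt(2*r1/(r1+r2))) = 1456.0053 m/s
total dv = |dv1| + |dv2| = 2303.8051 + 1456.0053 = 3759.8104 m/s = 3.7598 km/s

3.7598 km/s


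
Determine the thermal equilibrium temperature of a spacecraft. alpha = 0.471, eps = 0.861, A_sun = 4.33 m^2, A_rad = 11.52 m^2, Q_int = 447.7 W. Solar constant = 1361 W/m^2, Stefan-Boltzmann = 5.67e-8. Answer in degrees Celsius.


Numerator = alpha*S*A_sun + Q_int = 0.471*1361*4.33 + 447.7 = 3223.3642 W
Denominator = eps*sigma*A_rad = 0.861*5.67e-8*11.52 = 5.6239142e-07 W/K^4
T^4 = 5.7315316e+09 K^4
T = 275.1488 K = 1.9988 C

1.9988 degrees Celsius


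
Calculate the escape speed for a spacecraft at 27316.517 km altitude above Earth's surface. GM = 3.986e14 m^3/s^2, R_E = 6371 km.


r = 6371.0 + 27316.517 = 33687.5170 km = 3.3687517e+07 m
v_esc = sqrt(2*mu/r) = sqrt(2*3.986e14 / 3.3687517e+07)
v_esc = 4864.6225 m/s = 4.8646 km/s

4.8646 km/s


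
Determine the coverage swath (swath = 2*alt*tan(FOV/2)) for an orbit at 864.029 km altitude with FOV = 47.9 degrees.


FOV = 47.9 deg = 0.8360127 rad
swath = 2 * alt * tan(FOV/2) = 2 * 864.029 * tan(0.4180064)
swath = 2 * 864.029 * 0.4441834
swath = 767.5747 km

767.5747 km


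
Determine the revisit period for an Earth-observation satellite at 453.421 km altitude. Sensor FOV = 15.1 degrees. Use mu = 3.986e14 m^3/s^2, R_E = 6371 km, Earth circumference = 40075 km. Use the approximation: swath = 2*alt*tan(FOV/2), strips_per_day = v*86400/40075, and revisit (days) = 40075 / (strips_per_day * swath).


swath = 2*453.421*tan(0.1317724) = 120.1932 km
v = sqrt(mu/r) = 7642.5052 m/s = 7.6425 km/s
strips/day = v*86400/40075 = 7.6425*86400/40075 = 16.4769
coverage/day = strips * swath = 16.4769 * 120.1932 = 1980.4132 km
revisit = 40075 / 1980.4132 = 20.2357 days

20.2357 days


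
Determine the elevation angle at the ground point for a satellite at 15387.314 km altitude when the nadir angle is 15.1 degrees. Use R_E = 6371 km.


r = R_E + alt = 21758.3140 km
Law of sines in the satellite / Earth-center / ground-point triangle:
  sin(nadir)/R_E = sin(90 + el)/r  =>  cos(el) = (r/R_E)*sin(nadir)
cos(el) = (21758.3140 / 6371.0000) * sin(15.1 deg) = 0.8896781
el = arccos(0.8896781) = 27.1672 deg
(Earth-central angle = 90 - nadir - el = 47.7328 deg)

27.1672 degrees


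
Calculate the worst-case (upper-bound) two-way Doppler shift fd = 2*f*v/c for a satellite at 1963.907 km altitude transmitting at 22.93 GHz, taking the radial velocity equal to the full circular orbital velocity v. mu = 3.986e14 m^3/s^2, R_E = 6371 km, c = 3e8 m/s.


r = 8.334907e+06 m
v = sqrt(mu/r) = 6915.4153 m/s (worst-case radial velocity)
f = 22.93 GHz = 2.293e+10 Hz
fd = 2*f*v/c = 2*2.293e+10*6915.4153/3.0e+08
fd = 1.0571365e+06 Hz

1.0571e+06 Hz


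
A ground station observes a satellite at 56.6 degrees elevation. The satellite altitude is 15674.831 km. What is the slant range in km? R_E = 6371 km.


h = 15674.831 km, el = 56.6 deg
d = -R_E*sin(el) + sqrt((R_E*sin(el))^2 + 2*R_E*h + h^2)
d = -6371.0000*sin(0.9878564) + sqrt((6371.0000*0.8348479)^2 + 2*6371.0000*15674.831 + 15674.831^2)
d = 16446.2669 km

16446.2669 km
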